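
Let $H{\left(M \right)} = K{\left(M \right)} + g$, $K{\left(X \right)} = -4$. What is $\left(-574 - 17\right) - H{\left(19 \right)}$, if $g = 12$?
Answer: $-599$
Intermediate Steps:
$H{\left(M \right)} = 8$ ($H{\left(M \right)} = -4 + 12 = 8$)
$\left(-574 - 17\right) - H{\left(19 \right)} = \left(-574 - 17\right) - 8 = -591 - 8 = -599$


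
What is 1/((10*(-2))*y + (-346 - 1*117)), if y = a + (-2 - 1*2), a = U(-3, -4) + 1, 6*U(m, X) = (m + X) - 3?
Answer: -3/1109 ≈ -0.0027051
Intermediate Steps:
U(m, X) = -½ + X/6 + m/6 (U(m, X) = ((m + X) - 3)/6 = ((X + m) - 3)/6 = (-3 + X + m)/6 = -½ + X/6 + m/6)
a = -⅔ (a = (-½ + (⅙)*(-4) + (⅙)*(-3)) + 1 = (-½ - ⅔ - ½) + 1 = -5/3 + 1 = -⅔ ≈ -0.66667)
y = -14/3 (y = -⅔ + (-2 - 1*2) = -⅔ + (-2 - 2) = -⅔ - 4 = -14/3 ≈ -4.6667)
1/((10*(-2))*y + (-346 - 1*117)) = 1/((10*(-2))*(-14/3) + (-346 - 1*117)) = 1/(-20*(-14/3) + (-346 - 117)) = 1/(280/3 - 463) = 1/(-1109/3) = -3/1109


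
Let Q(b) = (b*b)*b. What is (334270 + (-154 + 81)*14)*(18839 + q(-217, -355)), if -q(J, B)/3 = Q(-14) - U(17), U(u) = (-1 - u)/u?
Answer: 153345066944/17 ≈ 9.0203e+9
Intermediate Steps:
U(u) = (-1 - u)/u
Q(b) = b**3 (Q(b) = b**2*b = b**3)
q(J, B) = 139890/17 (q(J, B) = -3*((-14)**3 - (-1 - 1*17)/17) = -3*(-2744 - (-1 - 17)/17) = -3*(-2744 - (-18)/17) = -3*(-2744 - 1*(-18/17)) = -3*(-2744 + 18/17) = -3*(-46630/17) = 139890/17)
(334270 + (-154 + 81)*14)*(18839 + q(-217, -355)) = (334270 + (-154 + 81)*14)*(18839 + 139890/17) = (334270 - 73*14)*(460153/17) = (334270 - 1022)*(460153/17) = 333248*(460153/17) = 153345066944/17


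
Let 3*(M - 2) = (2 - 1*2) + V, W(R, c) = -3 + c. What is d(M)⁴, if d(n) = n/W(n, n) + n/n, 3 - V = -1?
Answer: 14641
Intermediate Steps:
V = 4 (V = 3 - 1*(-1) = 3 + 1 = 4)
M = 10/3 (M = 2 + ((2 - 1*2) + 4)/3 = 2 + ((2 - 2) + 4)/3 = 2 + (0 + 4)/3 = 2 + (⅓)*4 = 2 + 4/3 = 10/3 ≈ 3.3333)
d(n) = 1 + n/(-3 + n) (d(n) = n/(-3 + n) + n/n = n/(-3 + n) + 1 = 1 + n/(-3 + n))
d(M)⁴ = ((-3 + 2*(10/3))/(-3 + 10/3))⁴ = ((-3 + 20/3)/(⅓))⁴ = (3*(11/3))⁴ = 11⁴ = 14641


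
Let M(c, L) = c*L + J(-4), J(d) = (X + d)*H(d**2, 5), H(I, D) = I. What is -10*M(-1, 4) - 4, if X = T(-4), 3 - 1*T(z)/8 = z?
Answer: -8284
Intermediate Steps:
T(z) = 24 - 8*z
X = 56 (X = 24 - 8*(-4) = 24 + 32 = 56)
J(d) = d**2*(56 + d) (J(d) = (56 + d)*d**2 = d**2*(56 + d))
M(c, L) = 832 + L*c (M(c, L) = c*L + (-4)**2*(56 - 4) = L*c + 16*52 = L*c + 832 = 832 + L*c)
-10*M(-1, 4) - 4 = -10*(832 + 4*(-1)) - 4 = -10*(832 - 4) - 4 = -10*828 - 4 = -8280 - 4 = -8284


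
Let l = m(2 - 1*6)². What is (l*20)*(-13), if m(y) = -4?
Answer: -4160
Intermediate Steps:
l = 16 (l = (-4)² = 16)
(l*20)*(-13) = (16*20)*(-13) = 320*(-13) = -4160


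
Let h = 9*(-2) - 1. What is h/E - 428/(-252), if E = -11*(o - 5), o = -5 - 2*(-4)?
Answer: 1157/1386 ≈ 0.83478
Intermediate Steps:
o = 3 (o = -5 + 8 = 3)
h = -19 (h = -18 - 1 = -19)
E = 22 (E = -11*(3 - 5) = -11*(-2) = 22)
h/E - 428/(-252) = -19/22 - 428/(-252) = -19*1/22 - 428*(-1/252) = -19/22 + 107/63 = 1157/1386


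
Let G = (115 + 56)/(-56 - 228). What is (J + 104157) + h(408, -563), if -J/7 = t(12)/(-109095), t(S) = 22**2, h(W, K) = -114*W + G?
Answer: 255142312721/4426140 ≈ 57644.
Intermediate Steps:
G = -171/284 (G = 171/(-284) = 171*(-1/284) = -171/284 ≈ -0.60211)
h(W, K) = -171/284 - 114*W (h(W, K) = -114*W - 171/284 = -171/284 - 114*W)
t(S) = 484
J = 484/15585 (J = -3388/(-109095) = -3388*(-1)/109095 = -7*(-484/109095) = 484/15585 ≈ 0.031056)
(J + 104157) + h(408, -563) = (484/15585 + 104157) + (-171/284 - 114*408) = 1623287329/15585 + (-171/284 - 46512) = 1623287329/15585 - 13209579/284 = 255142312721/4426140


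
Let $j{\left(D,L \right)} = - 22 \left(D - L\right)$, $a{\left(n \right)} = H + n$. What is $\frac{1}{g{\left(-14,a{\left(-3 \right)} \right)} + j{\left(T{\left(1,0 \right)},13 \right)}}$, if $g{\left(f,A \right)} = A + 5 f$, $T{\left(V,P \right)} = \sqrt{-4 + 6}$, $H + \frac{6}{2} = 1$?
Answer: $\frac{211}{43553} + \frac{22 \sqrt{2}}{43553} \approx 0.005559$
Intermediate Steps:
$H = -2$ ($H = -3 + 1 = -2$)
$a{\left(n \right)} = -2 + n$
$T{\left(V,P \right)} = \sqrt{2}$
$j{\left(D,L \right)} = - 22 D + 22 L$
$\frac{1}{g{\left(-14,a{\left(-3 \right)} \right)} + j{\left(T{\left(1,0 \right)},13 \right)}} = \frac{1}{\left(\left(-2 - 3\right) + 5 \left(-14\right)\right) + \left(- 22 \sqrt{2} + 22 \cdot 13\right)} = \frac{1}{\left(-5 - 70\right) + \left(- 22 \sqrt{2} + 286\right)} = \frac{1}{-75 + \left(286 - 22 \sqrt{2}\right)} = \frac{1}{211 - 22 \sqrt{2}}$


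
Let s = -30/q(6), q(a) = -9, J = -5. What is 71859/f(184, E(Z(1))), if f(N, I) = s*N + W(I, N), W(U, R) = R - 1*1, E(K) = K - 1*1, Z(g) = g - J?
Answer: 215577/2389 ≈ 90.237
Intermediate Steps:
Z(g) = 5 + g (Z(g) = g - 1*(-5) = g + 5 = 5 + g)
E(K) = -1 + K (E(K) = K - 1 = -1 + K)
W(U, R) = -1 + R (W(U, R) = R - 1 = -1 + R)
s = 10/3 (s = -30/(-9) = -30*(-1/9) = 10/3 ≈ 3.3333)
f(N, I) = -1 + 13*N/3 (f(N, I) = 10*N/3 + (-1 + N) = -1 + 13*N/3)
71859/f(184, E(Z(1))) = 71859/(-1 + (13/3)*184) = 71859/(-1 + 2392/3) = 71859/(2389/3) = 71859*(3/2389) = 215577/2389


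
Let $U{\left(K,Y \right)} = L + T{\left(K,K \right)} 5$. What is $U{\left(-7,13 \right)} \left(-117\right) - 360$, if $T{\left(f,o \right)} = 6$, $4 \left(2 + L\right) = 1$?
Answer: $- \frac{14661}{4} \approx -3665.3$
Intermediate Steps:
$L = - \frac{7}{4}$ ($L = -2 + \frac{1}{4} \cdot 1 = -2 + \frac{1}{4} = - \frac{7}{4} \approx -1.75$)
$U{\left(K,Y \right)} = \frac{113}{4}$ ($U{\left(K,Y \right)} = - \frac{7}{4} + 6 \cdot 5 = - \frac{7}{4} + 30 = \frac{113}{4}$)
$U{\left(-7,13 \right)} \left(-117\right) - 360 = \frac{113}{4} \left(-117\right) - 360 = - \frac{13221}{4} - 360 = - \frac{14661}{4}$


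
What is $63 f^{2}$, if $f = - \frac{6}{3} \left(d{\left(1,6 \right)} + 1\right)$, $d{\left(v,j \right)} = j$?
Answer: $12348$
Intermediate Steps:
$f = -14$ ($f = - \frac{6}{3} \left(6 + 1\right) = - 6 \cdot \frac{1}{3} \cdot 7 = - 2 \cdot 7 = \left(-1\right) 14 = -14$)
$63 f^{2} = 63 \left(-14\right)^{2} = 63 \cdot 196 = 12348$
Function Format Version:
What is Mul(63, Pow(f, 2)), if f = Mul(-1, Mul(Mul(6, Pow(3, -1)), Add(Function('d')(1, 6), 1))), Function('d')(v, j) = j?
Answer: 12348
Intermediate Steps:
f = -14 (f = Mul(-1, Mul(Mul(6, Pow(3, -1)), Add(6, 1))) = Mul(-1, Mul(Mul(6, Rational(1, 3)), 7)) = Mul(-1, Mul(2, 7)) = Mul(-1, 14) = -14)
Mul(63, Pow(f, 2)) = Mul(63, Pow(-14, 2)) = Mul(63, 196) = 12348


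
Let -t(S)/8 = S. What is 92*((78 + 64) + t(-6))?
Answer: 17480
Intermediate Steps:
t(S) = -8*S
92*((78 + 64) + t(-6)) = 92*((78 + 64) - 8*(-6)) = 92*(142 + 48) = 92*190 = 17480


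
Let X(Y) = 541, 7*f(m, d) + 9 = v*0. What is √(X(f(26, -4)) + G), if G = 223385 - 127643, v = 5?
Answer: √96283 ≈ 310.29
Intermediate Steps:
f(m, d) = -9/7 (f(m, d) = -9/7 + (5*0)/7 = -9/7 + (⅐)*0 = -9/7 + 0 = -9/7)
G = 95742
√(X(f(26, -4)) + G) = √(541 + 95742) = √96283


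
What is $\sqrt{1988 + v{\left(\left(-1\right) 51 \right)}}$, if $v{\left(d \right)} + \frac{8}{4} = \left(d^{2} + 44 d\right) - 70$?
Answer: $\sqrt{2273} \approx 47.676$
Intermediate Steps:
$v{\left(d \right)} = -72 + d^{2} + 44 d$ ($v{\left(d \right)} = -2 - \left(70 - d^{2} - 44 d\right) = -2 + \left(-70 + d^{2} + 44 d\right) = -72 + d^{2} + 44 d$)
$\sqrt{1988 + v{\left(\left(-1\right) 51 \right)}} = \sqrt{1988 + \left(-72 + \left(\left(-1\right) 51\right)^{2} + 44 \left(\left(-1\right) 51\right)\right)} = \sqrt{1988 + \left(-72 + \left(-51\right)^{2} + 44 \left(-51\right)\right)} = \sqrt{1988 - -285} = \sqrt{1988 + 285} = \sqrt{2273}$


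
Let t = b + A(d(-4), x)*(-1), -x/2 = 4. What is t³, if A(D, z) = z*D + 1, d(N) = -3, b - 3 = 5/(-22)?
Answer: -116930169/10648 ≈ -10981.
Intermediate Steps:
x = -8 (x = -2*4 = -8)
b = 61/22 (b = 3 + 5/(-22) = 3 + 5*(-1/22) = 3 - 5/22 = 61/22 ≈ 2.7727)
A(D, z) = 1 + D*z (A(D, z) = D*z + 1 = 1 + D*z)
t = -489/22 (t = 61/22 + (1 - 3*(-8))*(-1) = 61/22 + (1 + 24)*(-1) = 61/22 + 25*(-1) = 61/22 - 25 = -489/22 ≈ -22.227)
t³ = (-489/22)³ = -116930169/10648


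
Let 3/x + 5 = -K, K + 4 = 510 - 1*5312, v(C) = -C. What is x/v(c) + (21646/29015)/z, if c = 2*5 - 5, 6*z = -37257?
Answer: -424047263/1729979305285 ≈ -0.00024512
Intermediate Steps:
z = -12419/2 (z = (⅙)*(-37257) = -12419/2 ≈ -6209.5)
c = 5 (c = 10 - 5 = 5)
K = -4806 (K = -4 + (510 - 1*5312) = -4 + (510 - 5312) = -4 - 4802 = -4806)
x = 3/4801 (x = 3/(-5 - 1*(-4806)) = 3/(-5 + 4806) = 3/4801 ≈ 0.00062487)
x/v(c) + (21646/29015)/z = 3/(4801*((-1*5))) + (21646/29015)/(-12419/2) = (3/4801)/(-5) + (21646*(1/29015))*(-2/12419) = (3/4801)*(-⅕) + (21646/29015)*(-2/12419) = -3/24005 - 43292/360337285 = -424047263/1729979305285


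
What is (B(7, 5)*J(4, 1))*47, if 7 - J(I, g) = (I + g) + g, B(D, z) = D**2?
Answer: 2303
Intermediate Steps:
J(I, g) = 7 - I - 2*g (J(I, g) = 7 - ((I + g) + g) = 7 - (I + 2*g) = 7 + (-I - 2*g) = 7 - I - 2*g)
(B(7, 5)*J(4, 1))*47 = (7**2*(7 - 1*4 - 2*1))*47 = (49*(7 - 4 - 2))*47 = (49*1)*47 = 49*47 = 2303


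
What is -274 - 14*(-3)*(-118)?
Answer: -5230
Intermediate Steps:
-274 - 14*(-3)*(-118) = -274 + 42*(-118) = -274 - 4956 = -5230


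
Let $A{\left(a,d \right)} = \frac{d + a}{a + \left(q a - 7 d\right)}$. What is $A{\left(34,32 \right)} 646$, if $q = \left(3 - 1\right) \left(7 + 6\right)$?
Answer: $\frac{21318}{347} \approx 61.435$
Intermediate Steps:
$q = 26$ ($q = 2 \cdot 13 = 26$)
$A{\left(a,d \right)} = \frac{a + d}{- 7 d + 27 a}$ ($A{\left(a,d \right)} = \frac{d + a}{a + \left(26 a - 7 d\right)} = \frac{a + d}{a + \left(- 7 d + 26 a\right)} = \frac{a + d}{- 7 d + 27 a}$)
$A{\left(34,32 \right)} 646 = \frac{34 + 32}{\left(-7\right) 32 + 27 \cdot 34} \cdot 646 = \frac{1}{-224 + 918} \cdot 66 \cdot 646 = \frac{1}{694} \cdot 66 \cdot 646 = \frac{33}{347} \cdot 646 = \frac{21318}{347}$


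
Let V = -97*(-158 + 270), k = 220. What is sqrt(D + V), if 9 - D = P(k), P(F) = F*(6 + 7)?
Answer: I*sqrt(13715) ≈ 117.11*I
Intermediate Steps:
P(F) = 13*F (P(F) = F*13 = 13*F)
V = -10864 (V = -97*112 = -10864)
D = -2851 (D = 9 - 13*220 = 9 - 1*2860 = 9 - 2860 = -2851)
sqrt(D + V) = sqrt(-2851 - 10864) = sqrt(-13715) = I*sqrt(13715)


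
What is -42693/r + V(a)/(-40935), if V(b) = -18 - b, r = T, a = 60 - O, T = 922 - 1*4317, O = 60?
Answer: 16644753/1323565 ≈ 12.576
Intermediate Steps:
T = -3395 (T = 922 - 4317 = -3395)
a = 0 (a = 60 - 1*60 = 60 - 60 = 0)
r = -3395
-42693/r + V(a)/(-40935) = -42693/(-3395) + (-18 - 1*0)/(-40935) = -42693*(-1/3395) + (-18 + 0)*(-1/40935) = 6099/485 - 18*(-1/40935) = 6099/485 + 6/13645 = 16644753/1323565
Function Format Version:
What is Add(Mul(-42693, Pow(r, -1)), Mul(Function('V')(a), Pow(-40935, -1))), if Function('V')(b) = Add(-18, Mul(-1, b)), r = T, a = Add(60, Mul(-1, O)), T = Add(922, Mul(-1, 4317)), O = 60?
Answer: Rational(16644753, 1323565) ≈ 12.576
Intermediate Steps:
T = -3395 (T = Add(922, -4317) = -3395)
a = 0 (a = Add(60, Mul(-1, 60)) = Add(60, -60) = 0)
r = -3395
Add(Mul(-42693, Pow(r, -1)), Mul(Function('V')(a), Pow(-40935, -1))) = Add(Mul(-42693, Pow(-3395, -1)), Mul(Add(-18, Mul(-1, 0)), Pow(-40935, -1))) = Add(Mul(-42693, Rational(-1, 3395)), Mul(Add(-18, 0), Rational(-1, 40935))) = Add(Rational(6099, 485), Mul(-18, Rational(-1, 40935))) = Add(Rational(6099, 485), Rational(6, 13645)) = Rational(16644753, 1323565)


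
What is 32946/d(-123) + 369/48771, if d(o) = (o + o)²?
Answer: 30169255/54656034 ≈ 0.55198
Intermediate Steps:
d(o) = 4*o² (d(o) = (2*o)² = 4*o²)
32946/d(-123) + 369/48771 = 32946/((4*(-123)²)) + 369/48771 = 32946/((4*15129)) + 369*(1/48771) = 32946/60516 + 41/5419 = 32946*(1/60516) + 41/5419 = 5491/10086 + 41/5419 = 30169255/54656034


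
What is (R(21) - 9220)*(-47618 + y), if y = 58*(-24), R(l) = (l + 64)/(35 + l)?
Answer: 12650338675/28 ≈ 4.5180e+8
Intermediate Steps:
R(l) = (64 + l)/(35 + l)
y = -1392
(R(21) - 9220)*(-47618 + y) = ((64 + 21)/(35 + 21) - 9220)*(-47618 - 1392) = (85/56 - 9220)*(-49010) = -516235/56*(-49010) = 12650338675/28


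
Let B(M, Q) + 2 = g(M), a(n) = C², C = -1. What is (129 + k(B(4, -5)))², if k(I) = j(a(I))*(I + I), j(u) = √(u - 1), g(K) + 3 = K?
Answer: 16641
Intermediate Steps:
a(n) = 1 (a(n) = (-1)² = 1)
g(K) = -3 + K
j(u) = √(-1 + u)
B(M, Q) = -5 + M (B(M, Q) = -2 + (-3 + M) = -5 + M)
k(I) = 0 (k(I) = √(-1 + 1)*(I + I) = √0*(2*I) = 0*(2*I) = 0)
(129 + k(B(4, -5)))² = (129 + 0)² = 129² = 16641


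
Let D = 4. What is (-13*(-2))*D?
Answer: 104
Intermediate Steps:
(-13*(-2))*D = -13*(-2)*4 = 26*4 = 104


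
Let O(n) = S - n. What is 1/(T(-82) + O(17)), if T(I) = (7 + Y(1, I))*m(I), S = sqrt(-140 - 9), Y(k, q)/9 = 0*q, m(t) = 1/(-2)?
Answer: -82/2277 - 4*I*sqrt(149)/2277 ≈ -0.036012 - 0.021443*I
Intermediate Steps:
m(t) = -1/2
Y(k, q) = 0 (Y(k, q) = 9*(0*q) = 9*0 = 0)
S = I*sqrt(149) (S = sqrt(-149) = I*sqrt(149) ≈ 12.207*I)
O(n) = -n + I*sqrt(149) (O(n) = I*sqrt(149) - n = -n + I*sqrt(149))
T(I) = -7/2 (T(I) = (7 + 0)*(-1/2) = 7*(-1/2) = -7/2)
1/(T(-82) + O(17)) = 1/(-7/2 + (-1*17 + I*sqrt(149))) = 1/(-7/2 + (-17 + I*sqrt(149))) = 1/(-41/2 + I*sqrt(149))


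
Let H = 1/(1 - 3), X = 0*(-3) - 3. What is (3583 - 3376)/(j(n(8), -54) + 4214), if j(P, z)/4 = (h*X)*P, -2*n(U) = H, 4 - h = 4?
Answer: 207/4214 ≈ 0.049122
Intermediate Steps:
h = 0 (h = 4 - 1*4 = 4 - 4 = 0)
X = -3 (X = 0 - 3 = -3)
H = -½ (H = 1/(-2) = -½ ≈ -0.50000)
n(U) = ¼ (n(U) = -½*(-½) = ¼)
j(P, z) = 0 (j(P, z) = 4*((0*(-3))*P) = 4*(0*P) = 4*0 = 0)
(3583 - 3376)/(j(n(8), -54) + 4214) = (3583 - 3376)/(0 + 4214) = 207/4214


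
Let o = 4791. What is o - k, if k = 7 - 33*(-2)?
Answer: 4718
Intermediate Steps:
k = 73 (k = 7 + 66 = 73)
o - k = 4791 - 1*73 = 4791 - 73 = 4718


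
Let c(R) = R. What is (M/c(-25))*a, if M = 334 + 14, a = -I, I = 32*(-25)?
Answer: -11136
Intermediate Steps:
I = -800
a = 800 (a = -1*(-800) = 800)
M = 348
(M/c(-25))*a = (348/(-25))*800 = (348*(-1/25))*800 = -348/25*800 = -11136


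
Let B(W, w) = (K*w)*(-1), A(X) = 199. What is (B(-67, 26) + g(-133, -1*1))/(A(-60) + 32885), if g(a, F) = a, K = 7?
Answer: -35/3676 ≈ -0.0095212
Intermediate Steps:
B(W, w) = -7*w (B(W, w) = (7*w)*(-1) = -7*w)
(B(-67, 26) + g(-133, -1*1))/(A(-60) + 32885) = (-7*26 - 133)/(199 + 32885) = (-182 - 133)/33084 = -315*1/33084 = -35/3676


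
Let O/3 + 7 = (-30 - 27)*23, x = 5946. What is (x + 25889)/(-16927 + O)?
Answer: -31835/20881 ≈ -1.5246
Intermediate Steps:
O = -3954 (O = -21 + 3*((-30 - 27)*23) = -21 + 3*(-57*23) = -21 + 3*(-1311) = -21 - 3933 = -3954)
(x + 25889)/(-16927 + O) = (5946 + 25889)/(-16927 - 3954) = 31835/(-20881) = 31835*(-1/20881) = -31835/20881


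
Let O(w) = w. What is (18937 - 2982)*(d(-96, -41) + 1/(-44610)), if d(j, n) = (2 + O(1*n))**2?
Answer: 216515122519/8922 ≈ 2.4268e+7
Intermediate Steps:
d(j, n) = (2 + n)**2 (d(j, n) = (2 + 1*n)**2 = (2 + n)**2)
(18937 - 2982)*(d(-96, -41) + 1/(-44610)) = (18937 - 2982)*((2 - 41)**2 + 1/(-44610)) = 15955*((-39)**2 - 1/44610) = 15955*(1521 - 1/44610) = 15955*(67851809/44610) = 216515122519/8922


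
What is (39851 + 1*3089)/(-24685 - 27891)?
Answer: -10735/13144 ≈ -0.81672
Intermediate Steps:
(39851 + 1*3089)/(-24685 - 27891) = (39851 + 3089)/(-52576) = 42940*(-1/52576) = -10735/13144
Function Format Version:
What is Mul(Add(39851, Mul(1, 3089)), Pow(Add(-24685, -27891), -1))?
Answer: Rational(-10735, 13144) ≈ -0.81672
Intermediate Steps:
Mul(Add(39851, Mul(1, 3089)), Pow(Add(-24685, -27891), -1)) = Mul(Add(39851, 3089), Pow(-52576, -1)) = Mul(42940, Rational(-1, 52576)) = Rational(-10735, 13144)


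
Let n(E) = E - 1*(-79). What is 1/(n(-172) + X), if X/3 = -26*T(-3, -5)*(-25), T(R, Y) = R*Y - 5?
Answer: 1/19407 ≈ 5.1528e-5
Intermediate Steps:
T(R, Y) = -5 + R*Y
n(E) = 79 + E (n(E) = E + 79 = 79 + E)
X = 19500 (X = 3*(-26*(-5 - 3*(-5))*(-25)) = 3*(-26*(-5 + 15)*(-25)) = 3*(-26*10*(-25)) = 3*(-260*(-25)) = 3*6500 = 19500)
1/(n(-172) + X) = 1/((79 - 172) + 19500) = 1/(-93 + 19500) = 1/19407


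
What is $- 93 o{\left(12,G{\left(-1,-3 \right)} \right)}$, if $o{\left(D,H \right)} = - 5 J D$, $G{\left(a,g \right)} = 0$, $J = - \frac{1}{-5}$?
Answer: $1116$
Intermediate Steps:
$J = \frac{1}{5}$ ($J = \left(-1\right) \left(- \frac{1}{5}\right) = \frac{1}{5} \approx 0.2$)
$o{\left(D,H \right)} = - D$ ($o{\left(D,H \right)} = \left(-5\right) \frac{1}{5} D = - D$)
$- 93 o{\left(12,G{\left(-1,-3 \right)} \right)} = - 93 \left(\left(-1\right) 12\right) = \left(-93\right) \left(-12\right) = 1116$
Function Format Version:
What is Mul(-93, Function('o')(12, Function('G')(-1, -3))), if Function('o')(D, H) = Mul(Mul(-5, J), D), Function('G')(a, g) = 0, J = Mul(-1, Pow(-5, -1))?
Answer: 1116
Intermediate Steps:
J = Rational(1, 5) (J = Mul(-1, Rational(-1, 5)) = Rational(1, 5) ≈ 0.20000)
Function('o')(D, H) = Mul(-1, D) (Function('o')(D, H) = Mul(Mul(-5, Rational(1, 5)), D) = Mul(-1, D))
Mul(-93, Function('o')(12, Function('G')(-1, -3))) = Mul(-93, Mul(-1, 12)) = Mul(-93, -12) = 1116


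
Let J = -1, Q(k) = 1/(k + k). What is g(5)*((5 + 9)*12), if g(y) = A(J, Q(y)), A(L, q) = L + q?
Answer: -756/5 ≈ -151.20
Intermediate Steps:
Q(k) = 1/(2*k)
g(y) = -1 + 1/(2*y)
g(5)*((5 + 9)*12) = ((½ - 1*5)/5)*((5 + 9)*12) = ((½ - 5)/5)*(14*12) = ((⅕)*(-9/2))*168 = -9/10*168 = -756/5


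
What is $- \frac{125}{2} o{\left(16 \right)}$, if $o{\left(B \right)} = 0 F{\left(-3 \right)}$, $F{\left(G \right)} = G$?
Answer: $0$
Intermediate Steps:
$o{\left(B \right)} = 0$ ($o{\left(B \right)} = 0 \left(-3\right) = 0$)
$- \frac{125}{2} o{\left(16 \right)} = - \frac{125}{2} \cdot 0 = \left(-125\right) \frac{1}{2} \cdot 0 = \left(- \frac{125}{2}\right) 0 = 0$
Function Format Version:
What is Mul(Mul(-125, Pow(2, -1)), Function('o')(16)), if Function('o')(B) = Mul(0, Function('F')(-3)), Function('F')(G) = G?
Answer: 0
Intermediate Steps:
Function('o')(B) = 0 (Function('o')(B) = Mul(0, -3) = 0)
Mul(Mul(-125, Pow(2, -1)), Function('o')(16)) = Mul(Mul(-125, Pow(2, -1)), 0) = Mul(Mul(-125, Rational(1, 2)), 0) = Mul(Rational(-125, 2), 0) = 0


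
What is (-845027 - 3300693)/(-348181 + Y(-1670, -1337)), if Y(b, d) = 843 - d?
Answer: 4145720/346001 ≈ 11.982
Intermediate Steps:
(-845027 - 3300693)/(-348181 + Y(-1670, -1337)) = (-845027 - 3300693)/(-348181 + (843 - 1*(-1337))) = -4145720/(-348181 + (843 + 1337)) = -4145720/(-348181 + 2180) = -4145720/(-346001) = -4145720*(-1/346001) = 4145720/346001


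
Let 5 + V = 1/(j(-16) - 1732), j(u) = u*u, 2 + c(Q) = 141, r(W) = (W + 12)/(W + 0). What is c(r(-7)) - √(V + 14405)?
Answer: 139 - √871430359/246 ≈ 19.000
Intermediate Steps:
r(W) = (12 + W)/W
c(Q) = 139 (c(Q) = -2 + 141 = 139)
j(u) = u²
V = -7381/1476 (V = -5 + 1/((-16)² - 1732) = -5 + 1/(256 - 1732) = -5 + 1/(-1476) = -5 - 1/1476 = -7381/1476 ≈ -5.0007)
c(r(-7)) - √(V + 14405) = 139 - √(-7381/1476 + 14405) = 139 - √(21254399/1476) = 139 - √871430359/246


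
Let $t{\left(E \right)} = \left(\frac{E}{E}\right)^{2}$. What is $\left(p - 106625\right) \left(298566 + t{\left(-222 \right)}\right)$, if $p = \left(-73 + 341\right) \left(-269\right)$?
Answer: $-53358998539$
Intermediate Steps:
$t{\left(E \right)} = 1$ ($t{\left(E \right)} = 1^{2} = 1$)
$p = -72092$ ($p = 268 \left(-269\right) = -72092$)
$\left(p - 106625\right) \left(298566 + t{\left(-222 \right)}\right) = \left(-72092 - 106625\right) \left(298566 + 1\right) = \left(-178717\right) 298567 = -53358998539$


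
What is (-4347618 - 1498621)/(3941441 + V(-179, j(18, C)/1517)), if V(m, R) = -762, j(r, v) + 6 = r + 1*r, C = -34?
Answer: -5846239/3940679 ≈ -1.4836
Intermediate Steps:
j(r, v) = -6 + 2*r (j(r, v) = -6 + (r + 1*r) = -6 + (r + r) = -6 + 2*r)
(-4347618 - 1498621)/(3941441 + V(-179, j(18, C)/1517)) = (-4347618 - 1498621)/(3941441 - 762) = -5846239/3940679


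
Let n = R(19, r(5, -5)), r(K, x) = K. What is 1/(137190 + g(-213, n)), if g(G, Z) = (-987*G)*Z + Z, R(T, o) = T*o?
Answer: 1/20109230 ≈ 4.9728e-8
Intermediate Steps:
n = 95 (n = 19*5 = 95)
g(G, Z) = Z - 987*G*Z (g(G, Z) = -987*G*Z + Z = Z - 987*G*Z)
1/(137190 + g(-213, n)) = 1/(137190 + 95*(1 - 987*(-213))) = 1/(137190 + 95*(1 + 210231)) = 1/(137190 + 95*210232) = 1/(137190 + 19972040) = 1/20109230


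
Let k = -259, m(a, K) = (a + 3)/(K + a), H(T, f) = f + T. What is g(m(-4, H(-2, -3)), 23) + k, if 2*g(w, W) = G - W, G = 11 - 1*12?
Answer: -271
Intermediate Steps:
G = -1 (G = 11 - 12 = -1)
H(T, f) = T + f
m(a, K) = (3 + a)/(K + a)
g(w, W) = -1/2 - W/2 (g(w, W) = (-1 - W)/2 = -1/2 - W/2)
g(m(-4, H(-2, -3)), 23) + k = (-1/2 - 1/2*23) - 259 = (-1/2 - 23/2) - 259 = -12 - 259 = -271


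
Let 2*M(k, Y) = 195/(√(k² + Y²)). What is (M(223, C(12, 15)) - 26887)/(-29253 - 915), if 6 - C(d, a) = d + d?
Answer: 26887/30168 - 65*√50053/1006665936 ≈ 0.89123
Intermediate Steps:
C(d, a) = 6 - 2*d (C(d, a) = 6 - (d + d) = 6 - 2*d)
M(k, Y) = 195/(2*√(Y² + k²)) (M(k, Y) = (195/(√(k² + Y²)))/2 = (195/(√(Y² + k²)))/2 = (195/√(Y² + k²))/2 = 195/(2*√(Y² + k²)))
(M(223, C(12, 15)) - 26887)/(-29253 - 915) = (195/(2*√((6 - 2*12)² + 223²)) - 26887)/(-29253 - 915) = (195/(2*√((6 - 24)² + 49729)) - 26887)/(-30168) = (195/(2*√((-18)² + 49729)) - 26887)*(-1/30168) = (195/(2*√(324 + 49729)) - 26887)*(-1/30168) = (195/(2*√50053) - 26887)*(-1/30168) = (195*(√50053/50053)/2 - 26887)*(-1/30168) = (195*√50053/100106 - 26887)*(-1/30168) = (-26887 + 195*√50053/100106)*(-1/30168) = 26887/30168 - 65*√50053/1006665936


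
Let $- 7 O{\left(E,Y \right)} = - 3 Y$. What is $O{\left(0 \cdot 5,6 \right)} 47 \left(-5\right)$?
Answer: $- \frac{4230}{7} \approx -604.29$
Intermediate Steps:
$O{\left(E,Y \right)} = \frac{3 Y}{7}$ ($O{\left(E,Y \right)} = - \frac{\left(-3\right) Y}{7} = \frac{3 Y}{7}$)
$O{\left(0 \cdot 5,6 \right)} 47 \left(-5\right) = \frac{3}{7} \cdot 6 \cdot 47 \left(-5\right) = \frac{18}{7} \cdot 47 \left(-5\right) = \frac{846}{7} \left(-5\right) = - \frac{4230}{7}$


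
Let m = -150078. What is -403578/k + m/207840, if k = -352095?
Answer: 344865979/813104720 ≈ 0.42413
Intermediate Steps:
-403578/k + m/207840 = -403578/(-352095) - 150078/207840 = -403578*(-1/352095) - 150078*1/207840 = 134526/117365 - 25013/34640 = 344865979/813104720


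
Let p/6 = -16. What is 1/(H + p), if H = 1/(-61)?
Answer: -61/5857 ≈ -0.010415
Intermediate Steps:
p = -96 (p = 6*(-16) = -96)
H = -1/61 ≈ -0.016393
1/(H + p) = 1/(-1/61 - 96) = 1/(-5857/61) = -61/5857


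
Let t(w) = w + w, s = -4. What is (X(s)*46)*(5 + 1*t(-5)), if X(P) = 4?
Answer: -920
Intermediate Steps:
t(w) = 2*w
(X(s)*46)*(5 + 1*t(-5)) = (4*46)*(5 + 1*(2*(-5))) = 184*(5 + 1*(-10)) = 184*(5 - 10) = 184*(-5) = -920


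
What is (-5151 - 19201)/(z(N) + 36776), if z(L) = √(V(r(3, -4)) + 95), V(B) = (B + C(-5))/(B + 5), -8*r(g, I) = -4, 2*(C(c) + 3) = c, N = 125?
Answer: -9851260672/14877214901 + 73056*√1265/14877214901 ≈ -0.66200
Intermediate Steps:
C(c) = -3 + c/2
r(g, I) = ½ (r(g, I) = -⅛*(-4) = ½)
V(B) = (-11/2 + B)/(5 + B) (V(B) = (B + (-3 + (½)*(-5)))/(B + 5) = (B + (-3 - 5/2))/(5 + B) = (B - 11/2)/(5 + B) = (-11/2 + B)/(5 + B))
z(L) = 3*√1265/11 (z(L) = √((-11/2 + ½)/(5 + ½) + 95) = √(-5/(11/2) + 95) = √((2/11)*(-5) + 95) = √(-10/11 + 95) = √(1035/11) = 3*√1265/11)
(-5151 - 19201)/(z(N) + 36776) = (-5151 - 19201)/(3*√1265/11 + 36776) = -24352/(36776 + 3*√1265/11)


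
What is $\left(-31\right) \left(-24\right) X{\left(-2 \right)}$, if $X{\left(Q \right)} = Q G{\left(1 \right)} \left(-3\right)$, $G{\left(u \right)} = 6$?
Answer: $26784$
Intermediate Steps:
$X{\left(Q \right)} = - 18 Q$ ($X{\left(Q \right)} = Q 6 \left(-3\right) = 6 Q \left(-3\right) = - 18 Q$)
$\left(-31\right) \left(-24\right) X{\left(-2 \right)} = \left(-31\right) \left(-24\right) \left(\left(-18\right) \left(-2\right)\right) = 744 \cdot 36 = 26784$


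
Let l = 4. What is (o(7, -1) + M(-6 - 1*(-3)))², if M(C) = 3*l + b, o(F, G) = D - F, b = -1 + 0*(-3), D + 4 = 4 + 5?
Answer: 81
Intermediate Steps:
D = 5 (D = -4 + (4 + 5) = -4 + 9 = 5)
b = -1 (b = -1 + 0 = -1)
o(F, G) = 5 - F
M(C) = 11 (M(C) = 3*4 - 1 = 12 - 1 = 11)
(o(7, -1) + M(-6 - 1*(-3)))² = ((5 - 1*7) + 11)² = ((5 - 7) + 11)² = (-2 + 11)² = 9² = 81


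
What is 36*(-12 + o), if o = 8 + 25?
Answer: 756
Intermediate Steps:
o = 33
36*(-12 + o) = 36*(-12 + 33) = 36*21 = 756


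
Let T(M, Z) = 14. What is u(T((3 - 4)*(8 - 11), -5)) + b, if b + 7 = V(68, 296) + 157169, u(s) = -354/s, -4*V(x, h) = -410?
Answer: 2201349/14 ≈ 1.5724e+5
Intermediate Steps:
V(x, h) = 205/2 (V(x, h) = -¼*(-410) = 205/2)
b = 314529/2 (b = -7 + (205/2 + 157169) = -7 + 314543/2 = 314529/2 ≈ 1.5726e+5)
u(T((3 - 4)*(8 - 11), -5)) + b = -354/14 + 314529/2 = -354*1/14 + 314529/2 = -177/7 + 314529/2 = 2201349/14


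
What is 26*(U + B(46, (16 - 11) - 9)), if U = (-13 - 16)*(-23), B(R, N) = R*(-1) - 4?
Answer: 16042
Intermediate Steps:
B(R, N) = -4 - R (B(R, N) = -R - 4 = -4 - R)
U = 667 (U = -29*(-23) = 667)
26*(U + B(46, (16 - 11) - 9)) = 26*(667 + (-4 - 1*46)) = 26*(667 + (-4 - 46)) = 26*(667 - 50) = 26*617 = 16042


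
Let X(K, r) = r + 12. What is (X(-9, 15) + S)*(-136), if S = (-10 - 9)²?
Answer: -52768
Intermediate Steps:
S = 361 (S = (-19)² = 361)
X(K, r) = 12 + r
(X(-9, 15) + S)*(-136) = ((12 + 15) + 361)*(-136) = (27 + 361)*(-136) = 388*(-136) = -52768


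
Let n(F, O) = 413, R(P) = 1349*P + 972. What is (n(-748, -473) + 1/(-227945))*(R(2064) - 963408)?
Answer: 34303201063920/45589 ≈ 7.5244e+8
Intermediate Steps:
R(P) = 972 + 1349*P
(n(-748, -473) + 1/(-227945))*(R(2064) - 963408) = (413 + 1/(-227945))*((972 + 1349*2064) - 963408) = (413 - 1/227945)*((972 + 2784336) - 963408) = 94141284*(2785308 - 963408)/227945 = (94141284/227945)*1821900 = 34303201063920/45589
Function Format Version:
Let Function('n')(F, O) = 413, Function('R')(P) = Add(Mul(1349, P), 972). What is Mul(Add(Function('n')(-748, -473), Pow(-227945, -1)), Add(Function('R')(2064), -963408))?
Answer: Rational(34303201063920, 45589) ≈ 7.5244e+8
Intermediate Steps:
Function('R')(P) = Add(972, Mul(1349, P))
Mul(Add(Function('n')(-748, -473), Pow(-227945, -1)), Add(Function('R')(2064), -963408)) = Mul(Add(413, Pow(-227945, -1)), Add(Add(972, Mul(1349, 2064)), -963408)) = Mul(Add(413, Rational(-1, 227945)), Add(Add(972, 2784336), -963408)) = Mul(Rational(94141284, 227945), Add(2785308, -963408)) = Mul(Rational(94141284, 227945), 1821900) = Rational(34303201063920, 45589)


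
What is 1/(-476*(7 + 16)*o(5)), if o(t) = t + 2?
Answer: -1/76636 ≈ -1.3049e-5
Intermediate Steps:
o(t) = 2 + t
1/(-476*(7 + 16)*o(5)) = 1/(-476*(7 + 16)*(2 + 5)) = 1/(-10948*7) = 1/(-476*161) = 1/(-76636) = -1/76636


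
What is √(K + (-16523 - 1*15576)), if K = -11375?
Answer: I*√43474 ≈ 208.5*I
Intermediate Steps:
√(K + (-16523 - 1*15576)) = √(-11375 + (-16523 - 1*15576)) = √(-11375 + (-16523 - 15576)) = √(-11375 - 32099) = √(-43474) = I*√43474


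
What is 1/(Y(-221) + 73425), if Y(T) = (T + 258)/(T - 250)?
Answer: 471/34583138 ≈ 1.3619e-5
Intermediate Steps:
Y(T) = (258 + T)/(-250 + T)
1/(Y(-221) + 73425) = 1/((258 - 221)/(-250 - 221) + 73425) = 1/(37/(-471) + 73425) = 1/(-1/471*37 + 73425) = 1/(-37/471 + 73425) = 1/(34583138/471) = 471/34583138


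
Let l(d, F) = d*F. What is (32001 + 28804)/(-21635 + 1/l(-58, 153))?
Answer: -539583570/191988991 ≈ -2.8105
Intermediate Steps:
l(d, F) = F*d
(32001 + 28804)/(-21635 + 1/l(-58, 153)) = (32001 + 28804)/(-21635 + 1/(153*(-58))) = 60805/(-21635 + 1/(-8874)) = 60805/(-21635 - 1/8874) = 60805/(-191988991/8874) = 60805*(-8874/191988991) = -539583570/191988991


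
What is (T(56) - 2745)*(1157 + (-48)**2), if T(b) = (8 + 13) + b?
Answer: -9233948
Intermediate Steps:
T(b) = 21 + b
(T(56) - 2745)*(1157 + (-48)**2) = ((21 + 56) - 2745)*(1157 + (-48)**2) = (77 - 2745)*(1157 + 2304) = -2668*3461 = -9233948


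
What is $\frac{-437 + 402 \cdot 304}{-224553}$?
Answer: $- \frac{7163}{13209} \approx -0.54228$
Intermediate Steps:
$\frac{-437 + 402 \cdot 304}{-224553} = \left(-437 + 122208\right) \left(- \frac{1}{224553}\right) = 121771 \left(- \frac{1}{224553}\right) = - \frac{7163}{13209}$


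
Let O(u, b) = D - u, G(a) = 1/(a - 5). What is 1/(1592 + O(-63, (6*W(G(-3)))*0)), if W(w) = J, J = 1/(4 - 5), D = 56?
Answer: 1/1711 ≈ 0.00058445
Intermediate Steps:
G(a) = 1/(-5 + a)
J = -1 (J = 1/(-1) = -1)
W(w) = -1
O(u, b) = 56 - u
1/(1592 + O(-63, (6*W(G(-3)))*0)) = 1/(1592 + (56 - 1*(-63))) = 1/(1592 + (56 + 63)) = 1/(1592 + 119) = 1/1711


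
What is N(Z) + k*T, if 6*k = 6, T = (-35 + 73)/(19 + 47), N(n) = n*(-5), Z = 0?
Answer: 19/33 ≈ 0.57576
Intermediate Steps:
N(n) = -5*n
T = 19/33 (T = 38/66 = 38*(1/66) = 19/33 ≈ 0.57576)
k = 1 (k = (⅙)*6 = 1)
N(Z) + k*T = -5*0 + 1*(19/33) = 0 + 19/33 = 19/33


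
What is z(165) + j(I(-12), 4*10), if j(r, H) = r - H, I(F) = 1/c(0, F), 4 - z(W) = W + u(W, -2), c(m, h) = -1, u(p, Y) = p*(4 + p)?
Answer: -28087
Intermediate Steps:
z(W) = 4 - W - W*(4 + W) (z(W) = 4 - (W + W*(4 + W)) = 4 + (-W - W*(4 + W)) = 4 - W - W*(4 + W))
I(F) = -1 (I(F) = 1/(-1) = -1)
z(165) + j(I(-12), 4*10) = (4 - 1*165 - 1*165*(4 + 165)) + (-1 - 4*10) = (4 - 165 - 1*165*169) + (-1 - 1*40) = (4 - 165 - 27885) + (-1 - 40) = -28046 - 41 = -28087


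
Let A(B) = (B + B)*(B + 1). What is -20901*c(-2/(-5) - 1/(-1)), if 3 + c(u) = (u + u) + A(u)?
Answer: -3406863/25 ≈ -1.3627e+5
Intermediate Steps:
A(B) = 2*B*(1 + B) (A(B) = (2*B)*(1 + B) = 2*B*(1 + B))
c(u) = -3 + 2*u + 2*u*(1 + u) (c(u) = -3 + ((u + u) + 2*u*(1 + u)) = -3 + (2*u + 2*u*(1 + u)) = -3 + 2*u + 2*u*(1 + u))
-20901*c(-2/(-5) - 1/(-1)) = -20901*(-3 + 2*(-2/(-5) - 1/(-1))² + 4*(-2/(-5) - 1/(-1))) = -20901*(-3 + 2*(-2*(-⅕) - 1*(-1))² + 4*(-2*(-⅕) - 1*(-1))) = -20901*(-3 + 2*(⅖ + 1)² + 4*(⅖ + 1)) = -20901*(-3 + 2*(7/5)² + 4*(7/5)) = -20901*(-3 + 2*(49/25) + 28/5) = -20901*(-3 + 98/25 + 28/5) = -20901*163/25 = -3406863/25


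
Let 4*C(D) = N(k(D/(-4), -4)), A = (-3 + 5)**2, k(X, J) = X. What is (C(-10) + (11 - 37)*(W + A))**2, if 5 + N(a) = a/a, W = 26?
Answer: 609961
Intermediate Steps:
A = 4 (A = 2**2 = 4)
N(a) = -4 (N(a) = -5 + a/a = -5 + 1 = -4)
C(D) = -1 (C(D) = (1/4)*(-4) = -1)
(C(-10) + (11 - 37)*(W + A))**2 = (-1 + (11 - 37)*(26 + 4))**2 = (-1 - 26*30)**2 = (-1 - 780)**2 = (-781)**2 = 609961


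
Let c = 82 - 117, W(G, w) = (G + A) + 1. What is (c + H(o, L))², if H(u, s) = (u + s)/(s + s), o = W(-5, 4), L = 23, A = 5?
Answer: 628849/529 ≈ 1188.8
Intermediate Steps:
W(G, w) = 6 + G (W(G, w) = (G + 5) + 1 = (5 + G) + 1 = 6 + G)
o = 1 (o = 6 - 5 = 1)
H(u, s) = (s + u)/(2*s) (H(u, s) = (s + u)/((2*s)) = (s + u)*(1/(2*s)) = (s + u)/(2*s))
c = -35
(c + H(o, L))² = (-35 + (½)*(23 + 1)/23)² = (-35 + (½)*(1/23)*24)² = (-35 + 12/23)² = (-793/23)² = 628849/529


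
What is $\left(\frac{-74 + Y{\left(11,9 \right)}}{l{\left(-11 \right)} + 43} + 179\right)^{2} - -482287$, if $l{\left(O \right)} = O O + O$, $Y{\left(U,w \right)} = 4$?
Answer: $\frac{12036074872}{23409} \approx 5.1416 \cdot 10^{5}$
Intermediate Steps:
$l{\left(O \right)} = O + O^{2}$ ($l{\left(O \right)} = O^{2} + O = O + O^{2}$)
$\left(\frac{-74 + Y{\left(11,9 \right)}}{l{\left(-11 \right)} + 43} + 179\right)^{2} - -482287 = \left(\frac{-74 + 4}{- 11 \left(1 - 11\right) + 43} + 179\right)^{2} - -482287 = \left(- \frac{70}{\left(-11\right) \left(-10\right) + 43} + 179\right)^{2} + 482287 = \left(- \frac{70}{110 + 43} + 179\right)^{2} + 482287 = \left(- \frac{70}{153} + 179\right)^{2} + 482287 = \left(\frac{27317}{153}\right)^{2} + 482287 = \frac{746218489}{23409} + 482287 = \frac{12036074872}{23409}$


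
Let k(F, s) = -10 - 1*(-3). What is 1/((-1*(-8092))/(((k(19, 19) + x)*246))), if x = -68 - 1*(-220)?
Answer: 17835/4046 ≈ 4.4081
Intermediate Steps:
k(F, s) = -7 (k(F, s) = -10 + 3 = -7)
x = 152 (x = -68 + 220 = 152)
1/((-1*(-8092))/(((k(19, 19) + x)*246))) = 1/((-1*(-8092))/(((-7 + 152)*246))) = 1/(8092/((145*246))) = 1/(8092/35670) = 1/(8092*(1/35670)) = 1/(4046/17835) = 17835/4046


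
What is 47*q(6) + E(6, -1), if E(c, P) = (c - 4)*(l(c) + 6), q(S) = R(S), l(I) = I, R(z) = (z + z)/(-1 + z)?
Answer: 684/5 ≈ 136.80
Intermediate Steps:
R(z) = 2*z/(-1 + z) (R(z) = (2*z)/(-1 + z) = 2*z/(-1 + z))
q(S) = 2*S/(-1 + S)
E(c, P) = (-4 + c)*(6 + c) (E(c, P) = (c - 4)*(c + 6) = (-4 + c)*(6 + c))
47*q(6) + E(6, -1) = 47*(2*6/(-1 + 6)) + (-24 + 6² + 2*6) = 47*(2*6/5) + (-24 + 36 + 12) = 47*(2*6*(⅕)) + 24 = 47*(12/5) + 24 = 564/5 + 24 = 684/5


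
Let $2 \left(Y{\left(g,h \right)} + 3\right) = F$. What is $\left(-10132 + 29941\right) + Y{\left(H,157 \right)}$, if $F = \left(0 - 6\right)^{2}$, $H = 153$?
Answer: $19824$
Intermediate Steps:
$F = 36$ ($F = \left(-6\right)^{2} = 36$)
$Y{\left(g,h \right)} = 15$ ($Y{\left(g,h \right)} = -3 + \frac{1}{2} \cdot 36 = -3 + 18 = 15$)
$\left(-10132 + 29941\right) + Y{\left(H,157 \right)} = \left(-10132 + 29941\right) + 15 = 19809 + 15 = 19824$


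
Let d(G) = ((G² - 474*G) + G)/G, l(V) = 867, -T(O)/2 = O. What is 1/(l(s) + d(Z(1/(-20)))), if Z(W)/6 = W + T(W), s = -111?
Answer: 10/3943 ≈ 0.0025361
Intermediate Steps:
T(O) = -2*O
Z(W) = -6*W (Z(W) = 6*(W - 2*W) = 6*(-W) = -6*W)
d(G) = (G² - 473*G)/G
1/(l(s) + d(Z(1/(-20)))) = 1/(867 + (-473 - 6/(-20))) = 1/(867 + (-473 - 6*(-1)/20)) = 1/(867 + (-473 - 6*(-1/20))) = 1/(867 + (-473 + 3/10)) = 1/(867 - 4727/10) = 1/(3943/10) = 10/3943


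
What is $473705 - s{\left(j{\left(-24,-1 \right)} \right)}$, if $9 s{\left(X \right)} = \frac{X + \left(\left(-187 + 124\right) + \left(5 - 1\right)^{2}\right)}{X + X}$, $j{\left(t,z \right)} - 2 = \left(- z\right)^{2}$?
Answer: $\frac{12790057}{27} \approx 4.7371 \cdot 10^{5}$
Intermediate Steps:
$j{\left(t,z \right)} = 2 + z^{2}$ ($j{\left(t,z \right)} = 2 + \left(- z\right)^{2} = 2 + z^{2}$)
$s{\left(X \right)} = \frac{-47 + X}{18 X}$ ($s{\left(X \right)} = \frac{\left(X + \left(\left(-187 + 124\right) + \left(5 - 1\right)^{2}\right)\right) \frac{1}{X + X}}{9} = \frac{\left(X - \left(63 - 4^{2}\right)\right) \frac{1}{2 X}}{9} = \frac{\left(X + \left(-63 + 16\right)\right) \frac{1}{2 X}}{9} = \frac{\left(X - 47\right) \frac{1}{2 X}}{9} = \frac{\left(-47 + X\right) \frac{1}{2 X}}{9} = \frac{\frac{1}{2} \frac{1}{X} \left(-47 + X\right)}{9} = \frac{-47 + X}{18 X}$)
$473705 - s{\left(j{\left(-24,-1 \right)} \right)} = 473705 - \frac{-47 + \left(2 + \left(-1\right)^{2}\right)}{18 \left(2 + \left(-1\right)^{2}\right)} = 473705 - \frac{-47 + \left(2 + 1\right)}{18 \left(2 + 1\right)} = 473705 - \frac{-47 + 3}{18 \cdot 3} = 473705 - \frac{1}{18} \cdot \frac{1}{3} \left(-44\right) = 473705 - - \frac{22}{27} = 473705 + \frac{22}{27} = \frac{12790057}{27}$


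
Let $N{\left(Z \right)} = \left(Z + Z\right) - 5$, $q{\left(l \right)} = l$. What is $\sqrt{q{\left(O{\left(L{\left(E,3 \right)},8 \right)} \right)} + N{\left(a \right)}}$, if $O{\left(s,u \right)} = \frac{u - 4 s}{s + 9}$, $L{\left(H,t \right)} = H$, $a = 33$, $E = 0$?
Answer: $\frac{\sqrt{557}}{3} \approx 7.867$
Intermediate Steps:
$O{\left(s,u \right)} = \frac{u - 4 s}{9 + s}$
$N{\left(Z \right)} = -5 + 2 Z$ ($N{\left(Z \right)} = 2 Z - 5 = -5 + 2 Z$)
$\sqrt{q{\left(O{\left(L{\left(E,3 \right)},8 \right)} \right)} + N{\left(a \right)}} = \sqrt{\frac{8 - 0}{9 + 0} + \left(-5 + 2 \cdot 33\right)} = \sqrt{\frac{8 + 0}{9} + \left(-5 + 66\right)} = \sqrt{\frac{1}{9} \cdot 8 + 61} = \sqrt{\frac{8}{9} + 61} = \sqrt{\frac{557}{9}} = \frac{\sqrt{557}}{3}$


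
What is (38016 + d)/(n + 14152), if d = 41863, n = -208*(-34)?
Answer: 79879/21224 ≈ 3.7636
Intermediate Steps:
n = 7072
(38016 + d)/(n + 14152) = (38016 + 41863)/(7072 + 14152) = 79879/21224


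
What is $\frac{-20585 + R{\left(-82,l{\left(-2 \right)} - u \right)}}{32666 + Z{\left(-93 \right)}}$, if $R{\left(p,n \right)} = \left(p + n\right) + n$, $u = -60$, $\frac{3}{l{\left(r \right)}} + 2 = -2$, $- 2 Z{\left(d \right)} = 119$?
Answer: $- \frac{41097}{65213} \approx -0.6302$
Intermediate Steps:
$Z{\left(d \right)} = - \frac{119}{2}$ ($Z{\left(d \right)} = \left(- \frac{1}{2}\right) 119 = - \frac{119}{2}$)
$l{\left(r \right)} = - \frac{3}{4}$ ($l{\left(r \right)} = \frac{3}{-2 - 2} = \frac{3}{-4} = 3 \left(- \frac{1}{4}\right) = - \frac{3}{4}$)
$R{\left(p,n \right)} = p + 2 n$ ($R{\left(p,n \right)} = \left(n + p\right) + n = p + 2 n$)
$\frac{-20585 + R{\left(-82,l{\left(-2 \right)} - u \right)}}{32666 + Z{\left(-93 \right)}} = \frac{-20585 - \left(82 - 2 \left(- \frac{3}{4} - -60\right)\right)}{32666 - \frac{119}{2}} = \frac{-20585 - \left(82 - 2 \left(- \frac{3}{4} + 60\right)\right)}{\frac{65213}{2}} = \left(-20585 + \left(-82 + 2 \cdot \frac{237}{4}\right)\right) \frac{2}{65213} = \left(-20585 + \left(-82 + \frac{237}{2}\right)\right) \frac{2}{65213} = \left(-20585 + \frac{73}{2}\right) \frac{2}{65213} = \left(- \frac{41097}{2}\right) \frac{2}{65213} = - \frac{41097}{65213}$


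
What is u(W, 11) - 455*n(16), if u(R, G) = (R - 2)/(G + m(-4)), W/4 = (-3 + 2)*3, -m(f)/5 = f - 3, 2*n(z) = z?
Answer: -83727/23 ≈ -3640.3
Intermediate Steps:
n(z) = z/2
m(f) = 15 - 5*f (m(f) = -5*(f - 3) = -5*(-3 + f) = 15 - 5*f)
W = -12 (W = 4*((-3 + 2)*3) = 4*(-1*3) = 4*(-3) = -12)
u(R, G) = (-2 + R)/(35 + G) (u(R, G) = (R - 2)/(G + (15 - 5*(-4))) = (-2 + R)/(G + (15 + 20)) = (-2 + R)/(G + 35) = (-2 + R)/(35 + G))
u(W, 11) - 455*n(16) = (-2 - 12)/(35 + 11) - 455*16/2 = -14/46 - 455*8 = (1/46)*(-14) - 3640 = -7/23 - 3640 = -83727/23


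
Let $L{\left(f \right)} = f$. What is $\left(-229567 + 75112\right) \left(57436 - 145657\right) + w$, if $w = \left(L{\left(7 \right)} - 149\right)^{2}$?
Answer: $13626194719$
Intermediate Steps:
$w = 20164$ ($w = \left(7 - 149\right)^{2} = \left(-142\right)^{2} = 20164$)
$\left(-229567 + 75112\right) \left(57436 - 145657\right) + w = \left(-229567 + 75112\right) \left(57436 - 145657\right) + 20164 = \left(-154455\right) \left(-88221\right) + 20164 = 13626174555 + 20164 = 13626194719$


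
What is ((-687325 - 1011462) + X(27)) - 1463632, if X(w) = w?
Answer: -3162392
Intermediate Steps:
((-687325 - 1011462) + X(27)) - 1463632 = ((-687325 - 1011462) + 27) - 1463632 = (-1698787 + 27) - 1463632 = -1698760 - 1463632 = -3162392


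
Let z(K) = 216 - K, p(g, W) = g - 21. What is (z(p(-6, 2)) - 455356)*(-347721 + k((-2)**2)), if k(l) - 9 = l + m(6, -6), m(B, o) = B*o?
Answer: 158262815072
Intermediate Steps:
p(g, W) = -21 + g
k(l) = -27 + l (k(l) = 9 + (l + 6*(-6)) = 9 + (l - 36) = 9 + (-36 + l) = -27 + l)
(z(p(-6, 2)) - 455356)*(-347721 + k((-2)**2)) = ((216 - (-21 - 6)) - 455356)*(-347721 + (-27 + (-2)**2)) = ((216 - 1*(-27)) - 455356)*(-347721 + (-27 + 4)) = ((216 + 27) - 455356)*(-347721 - 23) = (243 - 455356)*(-347744) = -455113*(-347744) = 158262815072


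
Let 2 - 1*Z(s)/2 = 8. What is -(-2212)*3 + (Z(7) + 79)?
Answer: 6703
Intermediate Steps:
Z(s) = -12 (Z(s) = 4 - 2*8 = 4 - 16 = -12)
-(-2212)*3 + (Z(7) + 79) = -(-2212)*3 + (-12 + 79) = -158*(-42) + 67 = 6636 + 67 = 6703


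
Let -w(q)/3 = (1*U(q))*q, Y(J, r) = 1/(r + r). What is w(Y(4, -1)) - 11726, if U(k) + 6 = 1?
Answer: -23467/2 ≈ -11734.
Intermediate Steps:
U(k) = -5 (U(k) = -6 + 1 = -5)
Y(J, r) = 1/(2*r)
w(q) = 15*q (w(q) = -3*1*(-5)*q = -(-15)*q = 15*q)
w(Y(4, -1)) - 11726 = 15*((1/2)/(-1)) - 11726 = 15*((1/2)*(-1)) - 11726 = 15*(-1/2) - 11726 = -15/2 - 11726 = -23467/2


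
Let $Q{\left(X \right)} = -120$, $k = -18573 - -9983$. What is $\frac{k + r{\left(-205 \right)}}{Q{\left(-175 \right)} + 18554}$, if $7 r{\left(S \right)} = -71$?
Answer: $- \frac{60201}{129038} \approx -0.46654$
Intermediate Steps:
$r{\left(S \right)} = - \frac{71}{7}$ ($r{\left(S \right)} = \frac{1}{7} \left(-71\right) = - \frac{71}{7}$)
$k = -8590$ ($k = -18573 + 9983 = -8590$)
$\frac{k + r{\left(-205 \right)}}{Q{\left(-175 \right)} + 18554} = \frac{-8590 - \frac{71}{7}}{-120 + 18554} = - \frac{60201}{7 \cdot 18434} = \left(- \frac{60201}{7}\right) \frac{1}{18434} = - \frac{60201}{129038}$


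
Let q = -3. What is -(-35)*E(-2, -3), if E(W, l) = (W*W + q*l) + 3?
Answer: 560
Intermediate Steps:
E(W, l) = 3 + W² - 3*l (E(W, l) = (W*W - 3*l) + 3 = (W² - 3*l) + 3 = 3 + W² - 3*l)
-(-35)*E(-2, -3) = -(-35)*(3 + (-2)² - 3*(-3)) = -(-35)*(3 + 4 + 9) = -(-35)*16 = -5*(-112) = 560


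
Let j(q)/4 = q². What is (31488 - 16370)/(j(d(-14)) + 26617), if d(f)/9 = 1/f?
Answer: 370391/652157 ≈ 0.56795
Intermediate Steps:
d(f) = 9/f
j(q) = 4*q²
(31488 - 16370)/(j(d(-14)) + 26617) = (31488 - 16370)/(4*(9/(-14))² + 26617) = 15118/(4*(9*(-1/14))² + 26617) = 15118/(4*(-9/14)² + 26617) = 15118/(4*(81/196) + 26617) = 15118/(81/49 + 26617) = 15118/(1304314/49) = 15118*(49/1304314) = 370391/652157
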